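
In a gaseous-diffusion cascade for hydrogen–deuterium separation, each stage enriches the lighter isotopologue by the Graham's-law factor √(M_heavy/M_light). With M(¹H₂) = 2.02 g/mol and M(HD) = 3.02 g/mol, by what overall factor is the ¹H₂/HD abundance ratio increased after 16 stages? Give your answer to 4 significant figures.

24.96

Each stage multiplies the ratio by α = √(3.02/2.02), so after 16 stages the overall factor is α^16 = (3.02/2.02)^(16/2).
= 1.49505^8 = 24.96.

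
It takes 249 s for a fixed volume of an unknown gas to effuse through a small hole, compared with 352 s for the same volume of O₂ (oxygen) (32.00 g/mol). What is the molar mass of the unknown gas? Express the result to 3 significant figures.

16.0 g/mol

Using Graham's law: t_X/t_O₂ = √(M_X/M_O₂).
249/352 = 0.7074 = √(M_X/32.00)
M_X = 32.00 × 0.7074² = 32.00 × 0.5004 = 16.0 g/mol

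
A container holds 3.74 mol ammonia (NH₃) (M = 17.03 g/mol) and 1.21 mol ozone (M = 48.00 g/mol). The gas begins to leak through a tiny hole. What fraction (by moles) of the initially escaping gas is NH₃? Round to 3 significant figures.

0.838

Rate_i ∝ x_i/√M_i (Graham's law weighted by mole fraction), so the effusate composition follows n_i/√M_i.
So x_NH₃ in the escaping gas = (n_NH₃/√M_NH₃) / Σ(n_i/√M_i)
= (3.74/√17.03) / (3.74/√17.03 + 1.21/√48.00) = 0.9063/(0.9063 + 0.1746) = 0.838.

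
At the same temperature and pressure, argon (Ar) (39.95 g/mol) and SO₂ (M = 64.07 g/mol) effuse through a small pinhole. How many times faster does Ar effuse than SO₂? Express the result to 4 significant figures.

1.266

By Graham's law, rate_Ar/rate_SO₂ = √(M_SO₂/M_Ar) = √(64.07/39.95) = √1.604 = 1.266.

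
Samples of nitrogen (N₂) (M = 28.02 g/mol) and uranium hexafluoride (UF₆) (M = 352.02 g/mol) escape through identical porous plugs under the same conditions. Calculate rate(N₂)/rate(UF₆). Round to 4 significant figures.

By Graham's law, rate_N₂/rate_UF₆ = √(M_UF₆/M_N₂) = √(352.02/28.02) = √12.56 = 3.544.

3.544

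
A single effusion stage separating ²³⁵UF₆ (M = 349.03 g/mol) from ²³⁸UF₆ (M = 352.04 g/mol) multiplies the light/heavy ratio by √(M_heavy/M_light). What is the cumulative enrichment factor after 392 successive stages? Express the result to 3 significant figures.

5.38

Overall factor = α^392 with α = √(352.04/349.03), i.e. (352.04/349.03)^(392/2).
= 1.00862^196 = 5.38.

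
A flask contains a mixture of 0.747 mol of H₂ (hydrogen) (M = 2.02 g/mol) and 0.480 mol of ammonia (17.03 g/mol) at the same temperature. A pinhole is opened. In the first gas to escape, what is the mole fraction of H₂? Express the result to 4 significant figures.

0.8188

The effusion rate of species i is ∝ p_i/√M_i ∝ n_i/√M_i.
Mole fraction of H₂ in the effusate = (n_H₂/√M_H₂) / (n_H₂/√M_H₂ + n_NH₃/√M_NH₃)
= (0.747/√2.02) / (0.747/√2.02 + 0.480/√17.03) = 0.5256/(0.5256 + 0.1163) = 0.8188.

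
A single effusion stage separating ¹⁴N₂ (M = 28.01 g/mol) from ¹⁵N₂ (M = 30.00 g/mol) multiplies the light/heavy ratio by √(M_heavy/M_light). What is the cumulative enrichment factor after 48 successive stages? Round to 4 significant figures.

After 48 stages the ratio has grown by (√(30.00/28.01))^48 = (30.00/28.01)^(48/2).
= 1.07105^24 = 5.193.

5.193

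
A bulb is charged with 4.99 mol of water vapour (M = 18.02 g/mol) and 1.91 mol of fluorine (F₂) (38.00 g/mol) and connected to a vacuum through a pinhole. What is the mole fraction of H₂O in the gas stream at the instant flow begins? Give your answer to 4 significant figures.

Each component's effusion rate ∝ (its partial pressure)·(1/√M) ∝ n_i/√M_i.
So x_H₂O in the escaping gas = (n_H₂O/√M_H₂O) / Σ(n_i/√M_i)
= (4.99/√18.02) / (4.99/√18.02 + 1.91/√38.00) = 1.176/(1.176 + 0.3098) = 0.7914.

0.7914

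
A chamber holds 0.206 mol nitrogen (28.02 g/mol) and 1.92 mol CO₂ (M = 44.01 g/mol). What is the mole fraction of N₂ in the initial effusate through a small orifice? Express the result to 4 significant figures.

Effusion rate of each component ∝ n_i/√M_i (partial pressure × 1/√M).
So x_N₂ in the escaping gas = (n_N₂/√M_N₂) / Σ(n_i/√M_i)
= (0.206/√28.02) / (0.206/√28.02 + 1.92/√44.01) = 0.03892/(0.03892 + 0.2894) = 0.1185.

0.1185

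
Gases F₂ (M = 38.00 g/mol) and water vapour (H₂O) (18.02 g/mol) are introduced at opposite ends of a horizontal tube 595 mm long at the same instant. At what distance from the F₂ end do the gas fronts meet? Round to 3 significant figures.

243 mm

Distances travelled in equal time are proportional to diffusion rates, so d_F₂/d_H₂O = √(M_H₂O/M_F₂) = √(18.02/38.00) = 0.6886.
With d_F₂ + d_H₂O = 595 mm, d_H₂O = 595/(1 + 0.6886) = 352.4 mm.
d_F₂ = 595 − 352.4 = 243 mm.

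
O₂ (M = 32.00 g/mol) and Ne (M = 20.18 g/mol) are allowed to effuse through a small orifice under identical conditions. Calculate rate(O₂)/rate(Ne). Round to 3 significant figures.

Graham's law gives rate_O₂/rate_Ne = √(M_Ne/M_O₂) = √(20.18/32.00) = √0.6306 = 0.794.

0.794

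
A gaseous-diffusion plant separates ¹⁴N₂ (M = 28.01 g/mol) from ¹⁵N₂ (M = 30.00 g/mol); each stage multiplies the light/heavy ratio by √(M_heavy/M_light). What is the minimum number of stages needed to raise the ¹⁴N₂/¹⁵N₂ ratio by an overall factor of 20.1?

Per stage α = (30.00/28.01)^(1/2) = 1.07105^0.5, giving ln α = 0.03432.
Need α^N ≥ 20.1 ⇒ N ≥ ln(20.1) / ln α = 3.001 / 0.03432 = 87.44.
So at least 88 stages are needed.

88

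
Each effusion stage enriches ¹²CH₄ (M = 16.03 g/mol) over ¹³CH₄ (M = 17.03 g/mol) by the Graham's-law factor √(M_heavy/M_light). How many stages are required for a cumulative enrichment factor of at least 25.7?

Per stage α = (17.03/16.03)^(1/2) = 1.06238^0.5, giving ln α = 0.03026.
Need α^N ≥ 25.7 ⇒ N ≥ ln(25.7) / ln α = 3.246 / 0.03026 = 107.30.
So at least 108 stages are needed.

108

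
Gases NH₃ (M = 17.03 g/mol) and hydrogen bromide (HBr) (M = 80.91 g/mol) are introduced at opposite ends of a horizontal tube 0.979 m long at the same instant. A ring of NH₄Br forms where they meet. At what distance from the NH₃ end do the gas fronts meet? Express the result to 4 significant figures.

0.6711 m

Graham's law gives d_NH₃/d_HBr = rate_NH₃/rate_HBr = √(M_HBr/M_NH₃) = √(80.91/17.03) = 2.180.
With d_NH₃ + d_HBr = 0.979 m, d_HBr = 0.979/(1 + 2.180) = 0.3079 m.
d_NH₃ = 0.979 − 0.3079 = 0.6711 m.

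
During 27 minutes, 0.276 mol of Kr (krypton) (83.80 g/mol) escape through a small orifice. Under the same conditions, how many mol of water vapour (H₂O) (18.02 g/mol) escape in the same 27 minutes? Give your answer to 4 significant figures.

By Graham's law, rate_H₂O/rate_Kr = √(M_Kr/M_H₂O) = √(83.80/18.02) = √4.650 = 2.156.
So the amount for H₂O is 0.276 × 2.156 = 0.5952 mol.

0.5952 mol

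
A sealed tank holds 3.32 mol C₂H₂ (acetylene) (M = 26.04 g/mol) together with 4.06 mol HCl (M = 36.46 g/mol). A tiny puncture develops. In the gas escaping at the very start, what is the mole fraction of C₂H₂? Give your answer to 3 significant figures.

Each component's effusion rate ∝ (its partial pressure)·(1/√M) ∝ n_i/√M_i.
So x_C₂H₂ in the escaping gas = (n_C₂H₂/√M_C₂H₂) / Σ(n_i/√M_i)
= (3.32/√26.04) / (3.32/√26.04 + 4.06/√36.46) = 0.6506/(0.6506 + 0.6724) = 0.492.

0.492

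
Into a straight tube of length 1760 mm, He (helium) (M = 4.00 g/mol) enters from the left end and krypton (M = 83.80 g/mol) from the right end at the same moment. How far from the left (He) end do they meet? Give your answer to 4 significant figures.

Distances travelled in equal time are proportional to diffusion rates, so d_He/d_Kr = √(M_Kr/M_He) = √(83.80/4.00) = 4.577.
With d_He + d_Kr = 1760 mm, d_Kr = 1760/(1 + 4.577) = 315.6 mm.
d_He = 1760 − 315.6 = 1444 mm.

1444 mm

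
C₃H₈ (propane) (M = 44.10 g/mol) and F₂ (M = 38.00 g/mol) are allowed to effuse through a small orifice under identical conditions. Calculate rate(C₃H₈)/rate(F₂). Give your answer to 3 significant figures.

Using Graham's law: rate_C₃H₈/rate_F₂ = √(M_F₂/M_C₃H₈) = √(38.00/44.10) = √0.8617 = 0.928.

0.928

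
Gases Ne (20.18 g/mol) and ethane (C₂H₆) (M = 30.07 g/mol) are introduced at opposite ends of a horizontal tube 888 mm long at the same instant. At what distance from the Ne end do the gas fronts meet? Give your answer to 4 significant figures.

488.1 mm

Distances travelled in equal time are proportional to diffusion rates, so d_Ne/d_C₂H₆ = √(M_C₂H₆/M_Ne) = √(30.07/20.18) = 1.221.
With d_Ne + d_C₂H₆ = 888 mm, d_C₂H₆ = 888/(1 + 1.221) = 399.9 mm.
d_Ne = 888 − 399.9 = 488.1 mm.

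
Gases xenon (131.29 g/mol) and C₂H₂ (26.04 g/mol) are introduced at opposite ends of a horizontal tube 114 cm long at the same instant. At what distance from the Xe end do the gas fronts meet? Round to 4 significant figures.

Graham's law gives d_Xe/d_C₂H₂ = rate_Xe/rate_C₂H₂ = √(M_C₂H₂/M_Xe) = √(26.04/131.29) = 0.4454.
With d_Xe + d_C₂H₂ = 114 cm, d_C₂H₂ = 114/(1 + 0.4454) = 78.87 cm.
d_Xe = 114 − 78.87 = 35.13 cm.

35.13 cm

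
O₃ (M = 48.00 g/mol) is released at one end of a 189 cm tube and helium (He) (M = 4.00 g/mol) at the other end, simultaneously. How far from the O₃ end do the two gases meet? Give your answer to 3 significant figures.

Distances travelled in equal time are proportional to diffusion rates, so d_O₃/d_He = √(M_He/M_O₃) = √(4.00/48.00) = 0.2887.
With d_O₃ + d_He = 189 cm, d_He = 189/(1 + 0.2887) = 146.7 cm.
d_O₃ = 189 − 146.7 = 42.3 cm.

42.3 cm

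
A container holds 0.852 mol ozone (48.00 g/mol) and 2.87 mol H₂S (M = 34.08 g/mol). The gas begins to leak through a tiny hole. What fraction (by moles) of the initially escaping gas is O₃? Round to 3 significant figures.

0.200

Each component's effusion rate ∝ (its partial pressure)·(1/√M) ∝ n_i/√M_i.
So x_O₃ in the escaping gas = (n_O₃/√M_O₃) / Σ(n_i/√M_i)
= (0.852/√48.00) / (0.852/√48.00 + 2.87/√34.08) = 0.1230/(0.1230 + 0.4916) = 0.200.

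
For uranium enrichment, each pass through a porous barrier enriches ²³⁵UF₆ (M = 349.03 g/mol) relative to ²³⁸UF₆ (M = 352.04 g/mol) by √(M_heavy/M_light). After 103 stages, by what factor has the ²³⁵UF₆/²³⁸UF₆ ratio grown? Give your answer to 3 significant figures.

1.56

Overall factor = α^103 with α = √(352.04/349.03), i.e. (352.04/349.03)^(103/2).
= 1.00862^(103/2) = 1.56.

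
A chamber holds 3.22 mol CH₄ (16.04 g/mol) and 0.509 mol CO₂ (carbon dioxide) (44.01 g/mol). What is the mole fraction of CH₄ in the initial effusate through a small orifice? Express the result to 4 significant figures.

0.9129

Each component's effusion rate ∝ (its partial pressure)·(1/√M) ∝ n_i/√M_i.
Mole fraction of CH₄ in the effusate = (n_CH₄/√M_CH₄) / (n_CH₄/√M_CH₄ + n_CO₂/√M_CO₂)
= (3.22/√16.04) / (3.22/√16.04 + 0.509/√44.01) = 0.8040/(0.8040 + 0.07673) = 0.9129.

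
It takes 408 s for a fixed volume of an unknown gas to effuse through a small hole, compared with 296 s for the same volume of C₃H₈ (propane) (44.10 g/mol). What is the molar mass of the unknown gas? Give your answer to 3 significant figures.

83.8 g/mol

Graham's law gives t_X/t_C₃H₈ = √(M_X/M_C₃H₈).
408/296 = 1.378 = √(M_X/44.10)
M_X = 44.10 × 1.378² = 44.10 × 1.900 = 83.8 g/mol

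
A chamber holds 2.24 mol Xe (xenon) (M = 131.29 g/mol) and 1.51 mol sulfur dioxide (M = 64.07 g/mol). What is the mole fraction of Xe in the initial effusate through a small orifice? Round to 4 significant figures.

Each component's effusion rate ∝ (its partial pressure)·(1/√M) ∝ n_i/√M_i.
So x_Xe in the escaping gas = (n_Xe/√M_Xe) / Σ(n_i/√M_i)
= (2.24/√131.29) / (2.24/√131.29 + 1.51/√64.07) = 0.1955/(0.1955 + 0.1886) = 0.5089.

0.5089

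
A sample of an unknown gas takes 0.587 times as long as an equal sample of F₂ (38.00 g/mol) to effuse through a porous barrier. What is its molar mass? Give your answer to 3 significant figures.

By Graham's law, t_X/t_F₂ = √(M_X/M_F₂).
0.587 = √(M_X/38.00)
M_X = 38.00 × 0.587² = 38.00 × 0.3446 = 13.1 g/mol

13.1 g/mol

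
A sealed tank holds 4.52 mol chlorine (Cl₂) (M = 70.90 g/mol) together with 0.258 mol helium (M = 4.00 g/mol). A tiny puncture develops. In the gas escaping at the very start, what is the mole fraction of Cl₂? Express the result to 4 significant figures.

The effusion rate of species i is ∝ p_i/√M_i ∝ n_i/√M_i.
So x_Cl₂ in the escaping gas = (n_Cl₂/√M_Cl₂) / Σ(n_i/√M_i)
= (4.52/√70.90) / (4.52/√70.90 + 0.258/√4.00) = 0.5368/(0.5368 + 0.1290) = 0.8062.

0.8062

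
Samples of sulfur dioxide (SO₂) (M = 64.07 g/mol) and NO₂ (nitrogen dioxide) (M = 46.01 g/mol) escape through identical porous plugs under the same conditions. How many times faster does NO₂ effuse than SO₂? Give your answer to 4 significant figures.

1.180

Graham's law gives rate_NO₂/rate_SO₂ = √(M_SO₂/M_NO₂) = √(64.07/46.01) = √1.393 = 1.180.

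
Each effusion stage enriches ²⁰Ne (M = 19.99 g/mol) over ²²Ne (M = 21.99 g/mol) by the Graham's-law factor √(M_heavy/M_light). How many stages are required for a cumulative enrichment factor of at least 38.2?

Single-stage factor α = √(21.99/19.99), so ln α = ½ ln(1.10005) = 0.04768.
Need α^N ≥ 38.2 ⇒ N ≥ ln(38.2) / ln α = 3.643 / 0.04768 = 76.41.
So at least 77 stages are needed.

77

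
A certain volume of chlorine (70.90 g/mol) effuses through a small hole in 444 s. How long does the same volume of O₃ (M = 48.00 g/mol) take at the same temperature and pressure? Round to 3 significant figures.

Since effusion rate ∝ 1/√M, t_O₃/t_Cl₂ = √(M_O₃/M_Cl₂) = √(48.00/70.90) = √0.6770 = 0.8228.
So the time for O₃ is 444 × 0.8228 = 365 s.

365 s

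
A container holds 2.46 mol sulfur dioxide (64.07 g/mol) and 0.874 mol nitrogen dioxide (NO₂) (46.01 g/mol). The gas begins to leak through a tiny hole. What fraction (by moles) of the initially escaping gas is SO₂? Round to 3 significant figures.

0.705

Rate_i ∝ x_i/√M_i (Graham's law weighted by mole fraction), so the effusate composition follows n_i/√M_i.
x_SO₂(eff) = (n_SO₂/√M_SO₂) / (n_SO₂/√M_SO₂ + n_NO₂/√M_NO₂)
= (2.46/√64.07) / (2.46/√64.07 + 0.874/√46.01) = 0.3073/(0.3073 + 0.1289) = 0.705.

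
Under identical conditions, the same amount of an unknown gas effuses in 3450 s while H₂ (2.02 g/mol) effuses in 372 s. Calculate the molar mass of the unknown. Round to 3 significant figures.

From Graham's law, t_X/t_H₂ = √(M_X/M_H₂).
3450/372 = 9.274 = √(M_X/2.02)
M_X = 2.02 × 9.274² = 2.02 × 86.01 = 174 g/mol

174 g/mol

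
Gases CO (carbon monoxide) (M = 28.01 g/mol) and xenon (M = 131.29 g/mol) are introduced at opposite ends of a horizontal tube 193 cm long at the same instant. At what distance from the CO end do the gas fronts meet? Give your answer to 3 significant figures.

The fronts meet when d_CO + d_Xe = L with d_CO/d_Xe = √(M_Xe/M_CO) (Graham's law). Here √(M_Xe/M_CO) = √(131.29/28.01) = 2.165.
With d_CO + d_Xe = 193 cm, d_Xe = 193/(1 + 2.165) = 60.98 cm.
d_CO = 193 − 60.98 = 132 cm.

132 cm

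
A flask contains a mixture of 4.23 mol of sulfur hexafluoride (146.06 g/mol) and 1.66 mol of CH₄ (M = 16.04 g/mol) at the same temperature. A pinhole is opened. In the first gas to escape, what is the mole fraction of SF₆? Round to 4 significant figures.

Effusion rate of each component ∝ n_i/√M_i (partial pressure × 1/√M).
Mole fraction of SF₆ in the effusate = (n_SF₆/√M_SF₆) / (n_SF₆/√M_SF₆ + n_CH₄/√M_CH₄)
= (4.23/√146.06) / (4.23/√146.06 + 1.66/√16.04) = 0.3500/(0.3500 + 0.4145) = 0.4578.

0.4578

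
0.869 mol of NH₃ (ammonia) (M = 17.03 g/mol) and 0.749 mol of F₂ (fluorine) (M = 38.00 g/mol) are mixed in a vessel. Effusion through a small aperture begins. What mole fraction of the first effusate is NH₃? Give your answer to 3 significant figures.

Effusion rate of each component ∝ n_i/√M_i (partial pressure × 1/√M).
Mole fraction of NH₃ in the effusate = (n_NH₃/√M_NH₃) / (n_NH₃/√M_NH₃ + n_F₂/√M_F₂)
= (0.869/√17.03) / (0.869/√17.03 + 0.749/√38.00) = 0.2106/(0.2106 + 0.1215) = 0.634.

0.634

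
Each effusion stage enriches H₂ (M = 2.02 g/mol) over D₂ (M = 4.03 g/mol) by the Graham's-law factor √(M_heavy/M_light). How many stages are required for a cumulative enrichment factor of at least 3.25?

4

Per stage α = (4.03/2.02)^(1/2) = 1.99505^0.5, giving ln α = 0.3453.
Need α^N ≥ 3.25 ⇒ N ≥ ln(3.25) / ln α = 1.179 / 0.3453 = 3.41.
Minimum whole number of stages: N = 4.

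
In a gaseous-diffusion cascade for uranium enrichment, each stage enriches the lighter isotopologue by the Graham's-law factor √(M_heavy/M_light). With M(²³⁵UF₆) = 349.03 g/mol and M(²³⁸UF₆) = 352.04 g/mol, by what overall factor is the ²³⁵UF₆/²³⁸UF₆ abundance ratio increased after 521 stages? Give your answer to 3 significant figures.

9.36

After 521 stages the ratio has grown by (√(352.04/349.03))^521 = (352.04/349.03)^(521/2).
= 1.00862^(521/2) = 9.36.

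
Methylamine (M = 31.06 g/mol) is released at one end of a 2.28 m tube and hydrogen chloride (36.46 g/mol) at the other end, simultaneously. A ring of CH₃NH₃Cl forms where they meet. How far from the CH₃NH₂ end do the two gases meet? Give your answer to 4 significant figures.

The fronts meet when d_CH₃NH₂ + d_HCl = L with d_CH₃NH₂/d_HCl = √(M_HCl/M_CH₃NH₂) (Graham's law). Here √(M_HCl/M_CH₃NH₂) = √(36.46/31.06) = 1.083.
With d_CH₃NH₂ + d_HCl = 2.28 m, d_HCl = 2.28/(1 + 1.083) = 1.094 m.
d_CH₃NH₂ = 2.28 − 1.094 = 1.186 m.

1.186 m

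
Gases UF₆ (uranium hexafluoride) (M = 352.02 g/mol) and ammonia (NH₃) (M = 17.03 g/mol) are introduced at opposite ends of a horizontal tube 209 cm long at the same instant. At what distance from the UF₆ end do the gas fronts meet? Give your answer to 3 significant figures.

In equal time, each gas travels a distance ∝ its rate ∝ 1/√M, so d_UF₆/d_NH₃ = √(M_NH₃/M_UF₆) = √(17.03/352.02) = 0.2199.
With d_UF₆ + d_NH₃ = 209 cm, d_NH₃ = 209/(1 + 0.2199) = 171.3 cm.
d_UF₆ = 209 − 171.3 = 37.7 cm.

37.7 cm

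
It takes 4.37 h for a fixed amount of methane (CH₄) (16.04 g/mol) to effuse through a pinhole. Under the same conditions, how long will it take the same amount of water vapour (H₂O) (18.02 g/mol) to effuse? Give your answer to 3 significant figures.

From Graham's law, t_H₂O/t_CH₄ = √(M_H₂O/M_CH₄) = √(18.02/16.04) = √1.123 = 1.060.
So the time for H₂O is 4.37 × 1.060 = 4.63 h.

4.63 h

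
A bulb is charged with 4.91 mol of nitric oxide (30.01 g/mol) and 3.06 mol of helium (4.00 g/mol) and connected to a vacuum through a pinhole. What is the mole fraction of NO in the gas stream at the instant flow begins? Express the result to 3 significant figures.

0.369

Rate_i ∝ x_i/√M_i (Graham's law weighted by mole fraction), so the effusate composition follows n_i/√M_i.
Mole fraction of NO in the effusate = (n_NO/√M_NO) / (n_NO/√M_NO + n_He/√M_He)
= (4.91/√30.01) / (4.91/√30.01 + 3.06/√4.00) = 0.8963/(0.8963 + 1.530) = 0.369.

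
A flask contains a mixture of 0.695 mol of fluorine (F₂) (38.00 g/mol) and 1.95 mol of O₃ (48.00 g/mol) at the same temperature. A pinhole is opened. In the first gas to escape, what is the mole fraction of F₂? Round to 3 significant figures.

0.286

Rate_i ∝ x_i/√M_i (Graham's law weighted by mole fraction), so the effusate composition follows n_i/√M_i.
Mole fraction of F₂ in the effusate = (n_F₂/√M_F₂) / (n_F₂/√M_F₂ + n_O₃/√M_O₃)
= (0.695/√38.00) / (0.695/√38.00 + 1.95/√48.00) = 0.1127/(0.1127 + 0.2815) = 0.286.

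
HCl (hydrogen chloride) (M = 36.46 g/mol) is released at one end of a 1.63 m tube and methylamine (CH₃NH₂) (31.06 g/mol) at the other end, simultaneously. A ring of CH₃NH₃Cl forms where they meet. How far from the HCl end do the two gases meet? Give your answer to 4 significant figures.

The fronts meet when d_HCl + d_CH₃NH₂ = L with d_HCl/d_CH₃NH₂ = √(M_CH₃NH₂/M_HCl) (Graham's law). Here √(M_CH₃NH₂/M_HCl) = √(31.06/36.46) = 0.9230.
With d_HCl + d_CH₃NH₂ = 1.63 m, d_CH₃NH₂ = 1.63/(1 + 0.9230) = 0.8476 m.
d_HCl = 1.63 − 0.8476 = 0.7824 m.

0.7824 m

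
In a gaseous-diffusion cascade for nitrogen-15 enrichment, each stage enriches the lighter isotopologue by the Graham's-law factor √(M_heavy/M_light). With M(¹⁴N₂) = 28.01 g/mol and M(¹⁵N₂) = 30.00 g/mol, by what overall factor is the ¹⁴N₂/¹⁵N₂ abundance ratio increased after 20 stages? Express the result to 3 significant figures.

1.99

After 20 stages the ratio has grown by (√(30.00/28.01))^20 = (30.00/28.01)^(20/2).
= 1.07105^10 = 1.99.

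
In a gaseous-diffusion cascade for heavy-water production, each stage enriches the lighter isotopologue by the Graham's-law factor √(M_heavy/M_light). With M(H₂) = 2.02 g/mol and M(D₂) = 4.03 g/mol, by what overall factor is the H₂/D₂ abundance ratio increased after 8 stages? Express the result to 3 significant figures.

15.8

Each stage multiplies the ratio by α = √(4.03/2.02), so after 8 stages the overall factor is α^8 = (4.03/2.02)^(8/2).
= 1.99505^4 = 15.8.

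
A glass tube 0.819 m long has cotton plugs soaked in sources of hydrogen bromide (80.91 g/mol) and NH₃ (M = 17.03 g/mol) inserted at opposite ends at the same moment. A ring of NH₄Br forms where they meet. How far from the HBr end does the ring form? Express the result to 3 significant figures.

0.258 m

The fronts meet when d_HBr + d_NH₃ = L with d_HBr/d_NH₃ = √(M_NH₃/M_HBr) (Graham's law). Here √(M_NH₃/M_HBr) = √(17.03/80.91) = 0.4588.
With d_HBr + d_NH₃ = 0.819 m, d_NH₃ = 0.819/(1 + 0.4588) = 0.5614 m.
d_HBr = 0.819 − 0.5614 = 0.258 m.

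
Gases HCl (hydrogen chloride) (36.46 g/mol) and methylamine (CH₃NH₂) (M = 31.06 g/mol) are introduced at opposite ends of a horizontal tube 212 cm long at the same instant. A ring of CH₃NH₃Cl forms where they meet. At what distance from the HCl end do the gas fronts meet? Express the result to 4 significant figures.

In equal time, each gas travels a distance ∝ its rate ∝ 1/√M, so d_HCl/d_CH₃NH₂ = √(M_CH₃NH₂/M_HCl) = √(31.06/36.46) = 0.9230.
With d_HCl + d_CH₃NH₂ = 212 cm, d_CH₃NH₂ = 212/(1 + 0.9230) = 110.2 cm.
d_HCl = 212 − 110.2 = 101.8 cm.

101.8 cm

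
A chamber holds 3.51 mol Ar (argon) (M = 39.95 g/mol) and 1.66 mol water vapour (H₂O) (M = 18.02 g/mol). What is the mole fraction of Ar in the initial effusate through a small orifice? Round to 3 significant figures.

0.587

The effusion rate of species i is ∝ p_i/√M_i ∝ n_i/√M_i.
Mole fraction of Ar in the effusate = (n_Ar/√M_Ar) / (n_Ar/√M_Ar + n_H₂O/√M_H₂O)
= (3.51/√39.95) / (3.51/√39.95 + 1.66/√18.02) = 0.5553/(0.5553 + 0.3910) = 0.587.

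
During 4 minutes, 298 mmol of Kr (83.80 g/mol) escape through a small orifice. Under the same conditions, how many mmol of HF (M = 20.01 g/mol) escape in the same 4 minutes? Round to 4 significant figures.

609.8 mmol

From Graham's law, rate_HF/rate_Kr = √(M_Kr/M_HF) = √(83.80/20.01) = √4.188 = 2.046.
So the amount for HF is 298 × 2.046 = 609.8 mmol.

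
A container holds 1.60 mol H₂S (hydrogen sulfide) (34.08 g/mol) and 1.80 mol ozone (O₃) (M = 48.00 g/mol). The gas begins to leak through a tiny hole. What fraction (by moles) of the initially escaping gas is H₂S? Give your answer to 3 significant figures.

0.513

Rate_i ∝ x_i/√M_i (Graham's law weighted by mole fraction), so the effusate composition follows n_i/√M_i.
x_H₂S(eff) = (n_H₂S/√M_H₂S) / (n_H₂S/√M_H₂S + n_O₃/√M_O₃)
= (1.60/√34.08) / (1.60/√34.08 + 1.80/√48.00) = 0.2741/(0.2741 + 0.2598) = 0.513.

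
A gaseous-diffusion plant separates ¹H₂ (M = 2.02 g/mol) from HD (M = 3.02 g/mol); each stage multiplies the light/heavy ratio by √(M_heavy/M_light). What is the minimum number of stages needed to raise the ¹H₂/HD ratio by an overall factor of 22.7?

16

Per stage α = (3.02/2.02)^(1/2) = 1.49505^0.5, giving ln α = 0.2011.
Need α^N ≥ 22.7 ⇒ N ≥ ln(22.7) / ln α = 3.122 / 0.2011 = 15.53.
So at least 16 stages are needed.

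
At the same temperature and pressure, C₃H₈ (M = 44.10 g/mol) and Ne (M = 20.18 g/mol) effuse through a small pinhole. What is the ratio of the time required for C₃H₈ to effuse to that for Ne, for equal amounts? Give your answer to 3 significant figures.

1.48

Since effusion rate ∝ 1/√M, t_C₃H₈/t_Ne = √(M_C₃H₈/M_Ne) = √(44.10/20.18) = √2.185 = 1.48.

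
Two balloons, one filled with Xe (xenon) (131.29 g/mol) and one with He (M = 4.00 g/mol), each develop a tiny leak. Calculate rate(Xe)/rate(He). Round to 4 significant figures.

Using Graham's law: rate_Xe/rate_He = √(M_He/M_Xe) = √(4.00/131.29) = √0.03047 = 0.1745.

0.1745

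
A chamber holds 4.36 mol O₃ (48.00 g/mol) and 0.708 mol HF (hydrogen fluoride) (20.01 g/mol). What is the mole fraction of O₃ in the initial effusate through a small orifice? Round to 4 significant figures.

Rate_i ∝ x_i/√M_i (Graham's law weighted by mole fraction), so the effusate composition follows n_i/√M_i.
Mole fraction of O₃ in the effusate = (n_O₃/√M_O₃) / (n_O₃/√M_O₃ + n_HF/√M_HF)
= (4.36/√48.00) / (4.36/√48.00 + 0.708/√20.01) = 0.6293/(0.6293 + 0.1583) = 0.7990.

0.7990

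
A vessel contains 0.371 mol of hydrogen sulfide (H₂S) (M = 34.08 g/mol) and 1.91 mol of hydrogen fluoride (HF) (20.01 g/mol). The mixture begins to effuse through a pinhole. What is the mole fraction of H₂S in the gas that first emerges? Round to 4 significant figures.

Effusion rate of each component ∝ n_i/√M_i (partial pressure × 1/√M).
x_H₂S(eff) = (n_H₂S/√M_H₂S) / (n_H₂S/√M_H₂S + n_HF/√M_HF)
= (0.371/√34.08) / (0.371/√34.08 + 1.91/√20.01) = 0.06355/(0.06355 + 0.4270) = 0.1296.

0.1296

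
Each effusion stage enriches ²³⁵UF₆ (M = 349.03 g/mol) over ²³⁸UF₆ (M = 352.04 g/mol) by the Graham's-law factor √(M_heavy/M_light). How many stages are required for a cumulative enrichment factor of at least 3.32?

280

With α = √(352.04/349.03) per stage, ln α = ½ ln(1.00862) = 0.004293.
Need α^N ≥ 3.32 ⇒ N ≥ ln(3.32) / ln α = 1.200 / 0.004293 = 279.49.
Minimum whole number of stages: N = 280.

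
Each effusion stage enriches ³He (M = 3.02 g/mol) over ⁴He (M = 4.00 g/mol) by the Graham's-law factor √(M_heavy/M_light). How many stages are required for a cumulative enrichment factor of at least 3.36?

With α = √(4.00/3.02) per stage, ln α = ½ ln(1.32450) = 0.1405.
Need α^N ≥ 3.36 ⇒ N ≥ ln(3.36) / ln α = 1.212 / 0.1405 = 8.62.
So at least 9 stages are needed.

9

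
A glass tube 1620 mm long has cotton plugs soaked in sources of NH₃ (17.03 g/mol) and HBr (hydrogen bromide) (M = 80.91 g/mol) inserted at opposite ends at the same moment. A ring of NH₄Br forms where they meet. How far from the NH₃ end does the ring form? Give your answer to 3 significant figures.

The fronts meet when d_NH₃ + d_HBr = L with d_NH₃/d_HBr = √(M_HBr/M_NH₃) (Graham's law). Here √(M_HBr/M_NH₃) = √(80.91/17.03) = 2.180.
With d_NH₃ + d_HBr = 1620 mm, d_HBr = 1620/(1 + 2.180) = 509.5 mm.
d_NH₃ = 1620 − 509.5 = 1110 mm.

1110 mm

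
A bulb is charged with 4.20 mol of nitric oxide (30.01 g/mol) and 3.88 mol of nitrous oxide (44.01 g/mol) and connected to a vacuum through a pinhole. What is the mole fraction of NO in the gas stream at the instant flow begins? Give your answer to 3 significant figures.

0.567

Effusion rate of each component ∝ n_i/√M_i (partial pressure × 1/√M).
x_NO(eff) = (n_NO/√M_NO) / (n_NO/√M_NO + n_N₂O/√M_N₂O)
= (4.20/√30.01) / (4.20/√30.01 + 3.88/√44.01) = 0.7667/(0.7667 + 0.5849) = 0.567.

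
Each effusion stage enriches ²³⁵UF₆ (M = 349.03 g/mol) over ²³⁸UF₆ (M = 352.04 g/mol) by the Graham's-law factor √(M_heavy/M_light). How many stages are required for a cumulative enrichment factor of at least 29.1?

786

Per stage α = (352.04/349.03)^(1/2) = 1.00862^0.5, giving ln α = 0.004293.
Need α^N ≥ 29.1 ⇒ N ≥ ln(29.1) / ln α = 3.371 / 0.004293 = 785.09.
Rounding up, N = 786 stages.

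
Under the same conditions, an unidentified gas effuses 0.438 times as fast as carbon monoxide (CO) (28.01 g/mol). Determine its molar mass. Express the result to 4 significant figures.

146.0 g/mol

By Graham's law, rate_X/rate_CO = √(M_CO/M_X).
0.438 = √(28.01/M_X)
M_X = 28.01 / 0.438² = 28.01 / 0.1918 = 146.0 g/mol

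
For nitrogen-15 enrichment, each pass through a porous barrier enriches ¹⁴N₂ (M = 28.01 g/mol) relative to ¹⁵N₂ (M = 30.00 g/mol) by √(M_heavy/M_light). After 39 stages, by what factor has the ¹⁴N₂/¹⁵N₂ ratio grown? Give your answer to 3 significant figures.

The single-stage factor is √(M_heavy/M_light), so 39 stages give [√(30.00/28.01)]^39 = (30.00/28.01)^(39/2).
= 1.07105^(39/2) = 3.81.

3.81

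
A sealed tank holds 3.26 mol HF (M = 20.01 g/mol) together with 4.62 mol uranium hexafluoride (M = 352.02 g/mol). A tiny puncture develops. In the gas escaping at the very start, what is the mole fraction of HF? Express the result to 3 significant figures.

0.747

Rate_i ∝ x_i/√M_i (Graham's law weighted by mole fraction), so the effusate composition follows n_i/√M_i.
x_HF(eff) = (n_HF/√M_HF) / (n_HF/√M_HF + n_UF₆/√M_UF₆)
= (3.26/√20.01) / (3.26/√20.01 + 4.62/√352.02) = 0.7288/(0.7288 + 0.2462) = 0.747.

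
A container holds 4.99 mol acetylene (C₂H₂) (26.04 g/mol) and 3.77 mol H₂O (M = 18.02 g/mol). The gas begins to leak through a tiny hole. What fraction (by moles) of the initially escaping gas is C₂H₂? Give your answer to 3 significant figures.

Effusion rate of each component ∝ n_i/√M_i (partial pressure × 1/√M).
So x_C₂H₂ in the escaping gas = (n_C₂H₂/√M_C₂H₂) / Σ(n_i/√M_i)
= (4.99/√26.04) / (4.99/√26.04 + 3.77/√18.02) = 0.9779/(0.9779 + 0.8881) = 0.524.

0.524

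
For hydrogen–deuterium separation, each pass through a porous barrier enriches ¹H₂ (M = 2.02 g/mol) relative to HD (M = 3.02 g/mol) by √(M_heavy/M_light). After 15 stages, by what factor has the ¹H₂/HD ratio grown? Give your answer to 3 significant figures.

The single-stage factor is √(M_heavy/M_light), so 15 stages give [√(3.02/2.02)]^15 = (3.02/2.02)^(15/2).
= 1.49505^(15/2) = 20.4.

20.4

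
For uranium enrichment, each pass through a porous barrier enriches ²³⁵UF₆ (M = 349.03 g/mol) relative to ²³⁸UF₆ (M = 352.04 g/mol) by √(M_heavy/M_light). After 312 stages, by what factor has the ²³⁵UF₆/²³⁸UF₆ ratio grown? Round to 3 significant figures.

3.82

The single-stage factor is √(M_heavy/M_light), so 312 stages give [√(352.04/349.03)]^312 = (352.04/349.03)^(312/2).
= 1.00862^156 = 3.82.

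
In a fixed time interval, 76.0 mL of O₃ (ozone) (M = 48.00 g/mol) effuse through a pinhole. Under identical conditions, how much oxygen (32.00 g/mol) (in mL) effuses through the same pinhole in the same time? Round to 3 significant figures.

From Graham's law, rate_O₂/rate_O₃ = √(M_O₃/M_O₂) = √(48.00/32.00) = √1.500 = 1.225.
So the volume for O₂ is 76.0 × 1.225 = 93.1 mL.

93.1 mL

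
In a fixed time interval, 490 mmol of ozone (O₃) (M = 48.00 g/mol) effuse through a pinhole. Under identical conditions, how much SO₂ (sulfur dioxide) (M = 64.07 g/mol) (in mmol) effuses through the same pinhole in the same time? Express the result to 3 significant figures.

By Graham's law, rate_SO₂/rate_O₃ = √(M_O₃/M_SO₂) = √(48.00/64.07) = √0.7492 = 0.8656.
So the amount for SO₂ is 490 × 0.8656 = 424 mmol.

424 mmol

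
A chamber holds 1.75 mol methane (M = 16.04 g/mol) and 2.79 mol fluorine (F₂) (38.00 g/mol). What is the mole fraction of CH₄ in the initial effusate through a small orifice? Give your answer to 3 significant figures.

Effusion rate of each component ∝ n_i/√M_i (partial pressure × 1/√M).
x_CH₄(eff) = (n_CH₄/√M_CH₄) / (n_CH₄/√M_CH₄ + n_F₂/√M_F₂)
= (1.75/√16.04) / (1.75/√16.04 + 2.79/√38.00) = 0.4370/(0.4370 + 0.4526) = 0.491.

0.491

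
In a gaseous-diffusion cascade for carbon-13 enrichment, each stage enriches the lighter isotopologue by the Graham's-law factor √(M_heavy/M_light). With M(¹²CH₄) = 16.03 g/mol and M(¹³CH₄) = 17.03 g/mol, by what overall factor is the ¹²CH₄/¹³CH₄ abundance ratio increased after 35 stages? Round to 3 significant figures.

Each stage multiplies the ratio by α = √(17.03/16.03), so after 35 stages the overall factor is α^35 = (17.03/16.03)^(35/2).
= 1.06238^(35/2) = 2.88.

2.88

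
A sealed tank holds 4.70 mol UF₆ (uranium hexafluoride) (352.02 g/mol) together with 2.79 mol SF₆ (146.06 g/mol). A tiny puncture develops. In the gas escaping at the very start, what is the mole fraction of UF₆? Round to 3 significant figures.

The effusion rate of species i is ∝ p_i/√M_i ∝ n_i/√M_i.
So x_UF₆ in the escaping gas = (n_UF₆/√M_UF₆) / Σ(n_i/√M_i)
= (4.70/√352.02) / (4.70/√352.02 + 2.79/√146.06) = 0.2505/(0.2505 + 0.2309) = 0.520.

0.520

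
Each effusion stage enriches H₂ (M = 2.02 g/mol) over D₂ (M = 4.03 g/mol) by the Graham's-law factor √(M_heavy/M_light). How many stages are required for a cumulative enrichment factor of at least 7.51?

6

Single-stage factor α = √(4.03/2.02), so ln α = ½ ln(1.99505) = 0.3453.
Need α^N ≥ 7.51 ⇒ N ≥ ln(7.51) / ln α = 2.016 / 0.3453 = 5.84.
Rounding up, N = 6 stages.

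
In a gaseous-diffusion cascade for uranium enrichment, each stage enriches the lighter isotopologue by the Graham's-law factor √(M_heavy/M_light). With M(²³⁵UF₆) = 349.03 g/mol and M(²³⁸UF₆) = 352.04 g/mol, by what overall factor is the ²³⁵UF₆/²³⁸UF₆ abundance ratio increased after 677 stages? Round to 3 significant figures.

Overall factor = α^677 with α = √(352.04/349.03), i.e. (352.04/349.03)^(677/2).
= 1.00862^(677/2) = 18.3.

18.3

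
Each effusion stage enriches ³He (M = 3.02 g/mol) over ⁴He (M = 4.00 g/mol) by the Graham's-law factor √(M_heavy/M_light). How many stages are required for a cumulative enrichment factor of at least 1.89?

Per stage α = (4.00/3.02)^(1/2) = 1.32450^0.5, giving ln α = 0.1405.
Need α^N ≥ 1.89 ⇒ N ≥ ln(1.89) / ln α = 0.6366 / 0.1405 = 4.53.
Minimum whole number of stages: N = 5.

5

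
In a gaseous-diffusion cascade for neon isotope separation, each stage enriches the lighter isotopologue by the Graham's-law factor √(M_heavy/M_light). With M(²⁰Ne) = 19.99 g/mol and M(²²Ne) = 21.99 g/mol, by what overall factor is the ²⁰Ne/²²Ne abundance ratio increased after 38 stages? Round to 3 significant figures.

After 38 stages the ratio has grown by (√(21.99/19.99))^38 = (21.99/19.99)^(38/2).
= 1.10005^19 = 6.12.

6.12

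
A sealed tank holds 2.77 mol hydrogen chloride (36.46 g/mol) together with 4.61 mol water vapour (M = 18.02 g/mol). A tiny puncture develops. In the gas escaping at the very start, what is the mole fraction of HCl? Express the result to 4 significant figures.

0.2970

The effusion rate of species i is ∝ p_i/√M_i ∝ n_i/√M_i.
x_HCl(eff) = (n_HCl/√M_HCl) / (n_HCl/√M_HCl + n_H₂O/√M_H₂O)
= (2.77/√36.46) / (2.77/√36.46 + 4.61/√18.02) = 0.4587/(0.4587 + 1.086) = 0.2970.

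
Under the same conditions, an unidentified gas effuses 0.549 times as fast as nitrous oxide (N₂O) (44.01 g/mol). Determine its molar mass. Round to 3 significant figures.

146 g/mol

From Graham's law, rate_X/rate_N₂O = √(M_N₂O/M_X).
0.549 = √(44.01/M_X)
M_X = 44.01 / 0.549² = 44.01 / 0.3014 = 146 g/mol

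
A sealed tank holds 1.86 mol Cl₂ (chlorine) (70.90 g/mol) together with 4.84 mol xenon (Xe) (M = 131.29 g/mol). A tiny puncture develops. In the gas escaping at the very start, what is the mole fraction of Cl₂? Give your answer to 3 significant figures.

0.343

The effusion rate of species i is ∝ p_i/√M_i ∝ n_i/√M_i.
Mole fraction of Cl₂ in the effusate = (n_Cl₂/√M_Cl₂) / (n_Cl₂/√M_Cl₂ + n_Xe/√M_Xe)
= (1.86/√70.90) / (1.86/√70.90 + 4.84/√131.29) = 0.2209/(0.2209 + 0.4224) = 0.343.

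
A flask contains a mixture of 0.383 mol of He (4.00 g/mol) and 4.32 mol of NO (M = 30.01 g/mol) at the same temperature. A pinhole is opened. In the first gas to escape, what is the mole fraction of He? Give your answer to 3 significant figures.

0.195

Each component's effusion rate ∝ (its partial pressure)·(1/√M) ∝ n_i/√M_i.
So x_He in the escaping gas = (n_He/√M_He) / Σ(n_i/√M_i)
= (0.383/√4.00) / (0.383/√4.00 + 4.32/√30.01) = 0.1915/(0.1915 + 0.7886) = 0.195.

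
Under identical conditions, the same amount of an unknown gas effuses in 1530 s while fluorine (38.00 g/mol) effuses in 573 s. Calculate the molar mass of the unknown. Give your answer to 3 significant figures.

From Graham's law, t_X/t_F₂ = √(M_X/M_F₂).
1530/573 = 2.670 = √(M_X/38.00)
M_X = 38.00 × 2.670² = 38.00 × 7.130 = 271 g/mol

271 g/mol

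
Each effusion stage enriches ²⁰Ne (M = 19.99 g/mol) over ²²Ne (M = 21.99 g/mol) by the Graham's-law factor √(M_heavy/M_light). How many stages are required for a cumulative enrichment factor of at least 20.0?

Per stage α = (21.99/19.99)^(1/2) = 1.10005^0.5, giving ln α = 0.04768.
Need α^N ≥ 20.0 ⇒ N ≥ ln(20.0) / ln α = 2.996 / 0.04768 = 62.83.
Minimum whole number of stages: N = 63.

63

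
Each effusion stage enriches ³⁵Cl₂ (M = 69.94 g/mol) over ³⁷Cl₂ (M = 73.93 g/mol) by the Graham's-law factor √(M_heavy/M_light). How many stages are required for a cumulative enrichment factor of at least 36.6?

With α = √(73.93/69.94) per stage, ln α = ½ ln(1.05705) = 0.02774.
Need α^N ≥ 36.6 ⇒ N ≥ ln(36.6) / ln α = 3.600 / 0.02774 = 129.78.
Rounding up, N = 130 stages.

130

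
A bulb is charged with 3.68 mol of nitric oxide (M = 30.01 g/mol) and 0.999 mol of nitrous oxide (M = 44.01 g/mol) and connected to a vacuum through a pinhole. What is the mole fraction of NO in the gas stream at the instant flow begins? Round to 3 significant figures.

0.817

The effusion rate of species i is ∝ p_i/√M_i ∝ n_i/√M_i.
So x_NO in the escaping gas = (n_NO/√M_NO) / Σ(n_i/√M_i)
= (3.68/√30.01) / (3.68/√30.01 + 0.999/√44.01) = 0.6718/(0.6718 + 0.1506) = 0.817.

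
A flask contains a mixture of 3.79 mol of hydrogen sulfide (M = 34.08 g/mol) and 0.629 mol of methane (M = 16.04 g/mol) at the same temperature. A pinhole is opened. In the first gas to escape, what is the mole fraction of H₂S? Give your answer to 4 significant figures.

0.8052

Effusion rate of each component ∝ n_i/√M_i (partial pressure × 1/√M).
So x_H₂S in the escaping gas = (n_H₂S/√M_H₂S) / Σ(n_i/√M_i)
= (3.79/√34.08) / (3.79/√34.08 + 0.629/√16.04) = 0.6492/(0.6492 + 0.1571) = 0.8052.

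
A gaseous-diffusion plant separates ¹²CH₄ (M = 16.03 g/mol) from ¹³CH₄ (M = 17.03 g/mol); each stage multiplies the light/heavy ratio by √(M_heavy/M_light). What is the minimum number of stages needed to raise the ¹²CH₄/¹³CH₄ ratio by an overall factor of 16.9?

94

Per stage α = (17.03/16.03)^(1/2) = 1.06238^0.5, giving ln α = 0.03026.
Need α^N ≥ 16.9 ⇒ N ≥ ln(16.9) / ln α = 2.827 / 0.03026 = 93.44.
Minimum whole number of stages: N = 94.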